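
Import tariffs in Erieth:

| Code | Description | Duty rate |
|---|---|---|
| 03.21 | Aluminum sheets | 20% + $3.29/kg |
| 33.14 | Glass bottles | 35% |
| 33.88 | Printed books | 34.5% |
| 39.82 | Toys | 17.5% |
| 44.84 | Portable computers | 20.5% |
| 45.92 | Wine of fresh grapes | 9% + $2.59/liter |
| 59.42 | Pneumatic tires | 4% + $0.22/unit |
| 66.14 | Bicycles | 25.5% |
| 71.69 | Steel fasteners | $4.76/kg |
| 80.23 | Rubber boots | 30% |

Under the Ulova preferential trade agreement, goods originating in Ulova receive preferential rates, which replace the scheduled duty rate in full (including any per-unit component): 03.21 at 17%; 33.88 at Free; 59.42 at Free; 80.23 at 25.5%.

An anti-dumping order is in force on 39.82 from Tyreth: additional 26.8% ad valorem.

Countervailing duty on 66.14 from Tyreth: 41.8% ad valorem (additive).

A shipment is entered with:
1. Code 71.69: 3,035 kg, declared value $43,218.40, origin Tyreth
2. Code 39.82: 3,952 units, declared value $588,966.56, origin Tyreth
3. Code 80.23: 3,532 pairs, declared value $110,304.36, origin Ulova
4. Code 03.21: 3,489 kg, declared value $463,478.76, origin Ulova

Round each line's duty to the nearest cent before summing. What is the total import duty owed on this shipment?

$382,277.79

Line 1 (71.69, Tyreth, 3,035 kg, $43,218.40):
Base rate for 71.69 is $4.76/kg.
Duty = 3,035 × $4.76 = $14,446.60.
Line 2 (39.82, Tyreth, 3,952 units, $588,966.56):
Base rate for 39.82 is 17.5%.
Additional duty on 39.82 from Tyreth: +26.8%. Applied ad valorem rate: 17.5% + 26.8% = 44.3%.
Duty = $588,966.56 × 44.3% = $260,912.19.
Line 3 (80.23, Ulova, 3,532 pairs, $110,304.36):
Base rate for 80.23 is 30%.
Origin Ulova qualifies under the Erieth–Ulova agreement and 80.23 is covered: preferential rate 25.5% applies instead.
Duty = $110,304.36 × 25.5% = $28,127.61.
Line 4 (03.21, Ulova, 3,489 kg, $463,478.76):
Base rate for 03.21 is 20% + $3.29/kg.
Origin Ulova qualifies under the Erieth–Ulova agreement and 03.21 is covered: preferential rate 17% applies instead.
Duty = $463,478.76 × 17% = $78,791.39.
Total = $14,446.60 + $260,912.19 + $28,127.61 + $78,791.39 = $382,277.79.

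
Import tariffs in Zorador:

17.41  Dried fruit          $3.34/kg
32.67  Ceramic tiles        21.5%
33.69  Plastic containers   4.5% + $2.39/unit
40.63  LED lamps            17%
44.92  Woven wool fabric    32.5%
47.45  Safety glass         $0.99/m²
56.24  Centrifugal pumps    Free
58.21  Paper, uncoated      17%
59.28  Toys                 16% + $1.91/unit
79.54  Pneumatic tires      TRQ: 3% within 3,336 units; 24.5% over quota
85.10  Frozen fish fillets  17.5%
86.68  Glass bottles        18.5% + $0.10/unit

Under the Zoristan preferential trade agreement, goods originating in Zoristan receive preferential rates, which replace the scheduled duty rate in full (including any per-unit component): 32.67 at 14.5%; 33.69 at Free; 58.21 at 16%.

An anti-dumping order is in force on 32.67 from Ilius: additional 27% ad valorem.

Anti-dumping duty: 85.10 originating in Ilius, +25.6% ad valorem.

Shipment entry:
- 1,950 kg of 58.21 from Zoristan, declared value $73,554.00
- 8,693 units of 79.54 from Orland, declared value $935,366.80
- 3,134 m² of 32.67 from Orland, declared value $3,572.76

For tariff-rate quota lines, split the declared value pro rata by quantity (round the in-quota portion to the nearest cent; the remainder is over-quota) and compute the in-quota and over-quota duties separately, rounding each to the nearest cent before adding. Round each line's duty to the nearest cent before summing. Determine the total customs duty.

$164,526.62

Line 1 (58.21, Zoristan, 1,950 kg, $73,554.00):
Base rate for 58.21 is 17%.
Origin Zoristan qualifies under the Zorador–Zoristan agreement and 58.21 is covered: preferential rate 16% applies instead.
Duty = $73,554.00 × 16% = $11,768.64.
Line 2 (79.54, Orland, 8,693 units, $935,366.80):
Code 79.54 is under a tariff-rate quota (threshold 3,336 units). In-quota: 3,336 units at 3%; over-quota: 5,357 units at 24.5%.
Pro-rata value split: in-quota = $935,366.80 × 3,336/8,693 = $358,953.60; over-quota = $935,366.80 − $358,953.60 = $576,413.20.
In-quota duty = $358,953.60 × 3% = $10,768.61. Over-quota duty = $576,413.20 × 24.5% = $141,221.23.
Line duty = $10,768.61 + $141,221.23 = $151,989.84.
Line 3 (32.67, Orland, 3,134 m², $3,572.76):
Base rate for 32.67 is 21.5%.
32.67 has an FTA preferential rate, but origin Orland is not Zoristan; base rate stands.
The additional-duty order on 32.67 targets Ilius, not Orland; it does not apply.
Duty = $3,572.76 × 21.5% = $768.14.
Total = $11,768.64 + $151,989.84 + $768.14 = $164,526.62.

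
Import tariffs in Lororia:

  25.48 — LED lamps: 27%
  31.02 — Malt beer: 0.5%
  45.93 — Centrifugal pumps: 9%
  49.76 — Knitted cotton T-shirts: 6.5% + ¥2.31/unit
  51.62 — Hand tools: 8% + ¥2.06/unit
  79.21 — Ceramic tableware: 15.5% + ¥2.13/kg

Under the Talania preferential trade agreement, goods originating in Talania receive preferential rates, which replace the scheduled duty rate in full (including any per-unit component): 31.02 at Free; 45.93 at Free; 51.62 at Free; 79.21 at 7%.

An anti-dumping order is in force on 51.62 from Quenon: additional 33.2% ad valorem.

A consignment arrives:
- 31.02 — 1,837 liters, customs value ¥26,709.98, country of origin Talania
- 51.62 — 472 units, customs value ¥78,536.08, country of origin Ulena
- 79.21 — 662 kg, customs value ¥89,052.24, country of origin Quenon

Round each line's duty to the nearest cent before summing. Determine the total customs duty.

Line 1 (31.02, Talania, 1,837 liters, ¥26,709.98):
Base rate for 31.02 is 0.5%.
Origin Talania qualifies under the Lororia–Talania agreement and 31.02 is covered: preferential rate Free applies instead.
Duty = ¥26,709.98 × 0% = ¥0.00.
Line 2 (51.62, Ulena, 472 units, ¥78,536.08):
Base rate for 51.62 is 8% + ¥2.06/unit.
51.62 has an FTA preferential rate, but origin Ulena is not Talania; base rate stands.
The additional-duty order on 51.62 targets Quenon, not Ulena; it does not apply.
Duty = ¥78,536.08 × 8% + 472 × ¥2.06 = ¥7,255.21.
Line 3 (79.21, Quenon, 662 kg, ¥89,052.24):
Base rate for 79.21 is 15.5% + ¥2.13/kg.
79.21 has an FTA preferential rate, but origin Quenon is not Talania; base rate stands.
Duty = ¥89,052.24 × 15.5% + 662 × ¥2.13 = ¥15,213.16.
Total = ¥0.00 + ¥7,255.21 + ¥15,213.16 = ¥22,468.37.

¥22,468.37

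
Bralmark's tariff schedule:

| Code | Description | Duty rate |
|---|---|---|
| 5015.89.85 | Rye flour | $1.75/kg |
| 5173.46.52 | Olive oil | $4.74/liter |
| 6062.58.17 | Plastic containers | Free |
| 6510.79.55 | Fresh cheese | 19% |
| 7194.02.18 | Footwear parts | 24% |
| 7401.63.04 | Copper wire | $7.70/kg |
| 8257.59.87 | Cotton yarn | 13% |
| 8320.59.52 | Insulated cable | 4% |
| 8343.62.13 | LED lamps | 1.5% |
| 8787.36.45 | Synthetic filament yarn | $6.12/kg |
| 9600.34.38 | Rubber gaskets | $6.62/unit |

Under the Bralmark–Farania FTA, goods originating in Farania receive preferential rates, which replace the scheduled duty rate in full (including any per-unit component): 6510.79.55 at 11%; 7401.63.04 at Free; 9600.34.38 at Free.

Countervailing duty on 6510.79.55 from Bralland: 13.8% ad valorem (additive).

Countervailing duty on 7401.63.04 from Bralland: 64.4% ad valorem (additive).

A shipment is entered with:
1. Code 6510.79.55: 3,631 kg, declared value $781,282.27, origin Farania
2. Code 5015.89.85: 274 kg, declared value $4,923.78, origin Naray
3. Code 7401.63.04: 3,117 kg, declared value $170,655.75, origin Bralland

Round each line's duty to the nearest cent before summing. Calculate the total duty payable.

$220,323.75

Line 1 (6510.79.55, Farania, 3,631 kg, $781,282.27):
Base rate for 6510.79.55 is 19%.
Origin Farania qualifies under the Bralmark–Farania agreement and 6510.79.55 is covered: preferential rate 11% applies instead.
The additional-duty order on 6510.79.55 targets Bralland, not Farania; it does not apply.
Duty = $781,282.27 × 11% = $85,941.05.
Line 2 (5015.89.85, Naray, 274 kg, $4,923.78):
Base rate for 5015.89.85 is $1.75/kg.
Duty = 274 × $1.75 = $479.50.
Line 3 (7401.63.04, Bralland, 3,117 kg, $170,655.75):
Base rate for 7401.63.04 is $7.70/kg.
7401.63.04 has an FTA preferential rate, but origin Bralland is not Farania; base rate stands.
Additional duty on 7401.63.04 from Bralland: +64.4% ad valorem. Applied ad valorem rate = 64.4%.
Duty = $170,655.75 × 64.4% + 3,117 × $7.70 = $133,903.20.
Total = $85,941.05 + $479.50 + $133,903.20 = $220,323.75.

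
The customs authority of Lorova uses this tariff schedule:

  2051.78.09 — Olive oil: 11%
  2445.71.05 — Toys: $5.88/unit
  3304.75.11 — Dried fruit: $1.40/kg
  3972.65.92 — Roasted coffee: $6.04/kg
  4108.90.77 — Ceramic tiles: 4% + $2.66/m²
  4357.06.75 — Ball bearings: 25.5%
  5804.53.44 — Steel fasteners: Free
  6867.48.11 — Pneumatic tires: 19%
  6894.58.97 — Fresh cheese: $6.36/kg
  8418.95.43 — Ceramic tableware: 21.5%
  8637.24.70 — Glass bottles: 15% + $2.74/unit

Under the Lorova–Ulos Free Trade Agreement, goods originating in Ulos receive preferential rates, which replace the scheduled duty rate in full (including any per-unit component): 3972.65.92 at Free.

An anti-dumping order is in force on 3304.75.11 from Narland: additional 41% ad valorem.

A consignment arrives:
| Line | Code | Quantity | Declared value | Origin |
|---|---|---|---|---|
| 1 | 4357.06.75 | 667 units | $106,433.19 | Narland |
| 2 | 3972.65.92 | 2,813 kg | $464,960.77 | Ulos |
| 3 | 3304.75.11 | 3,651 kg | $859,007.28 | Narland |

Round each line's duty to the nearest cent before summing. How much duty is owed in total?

$384,444.84

Line 1 (4357.06.75, Narland, 667 units, $106,433.19):
Base rate for 4357.06.75 is 25.5%.
Duty = $106,433.19 × 25.5% = $27,140.46.
Line 2 (3972.65.92, Ulos, 2,813 kg, $464,960.77):
Base rate for 3972.65.92 is $6.04/kg.
Origin Ulos qualifies under the Lorova–Ulos agreement and 3972.65.92 is covered: preferential rate Free applies instead.
Duty = $464,960.77 × 0% = $0.00.
Line 3 (3304.75.11, Narland, 3,651 kg, $859,007.28):
Base rate for 3304.75.11 is $1.40/kg.
Additional duty on 3304.75.11 from Narland: +41% ad valorem. Applied ad valorem rate = 41%.
Duty = $859,007.28 × 41% + 3,651 × $1.40 = $357,304.38.
Total = $27,140.46 + $0.00 + $357,304.38 = $384,444.84.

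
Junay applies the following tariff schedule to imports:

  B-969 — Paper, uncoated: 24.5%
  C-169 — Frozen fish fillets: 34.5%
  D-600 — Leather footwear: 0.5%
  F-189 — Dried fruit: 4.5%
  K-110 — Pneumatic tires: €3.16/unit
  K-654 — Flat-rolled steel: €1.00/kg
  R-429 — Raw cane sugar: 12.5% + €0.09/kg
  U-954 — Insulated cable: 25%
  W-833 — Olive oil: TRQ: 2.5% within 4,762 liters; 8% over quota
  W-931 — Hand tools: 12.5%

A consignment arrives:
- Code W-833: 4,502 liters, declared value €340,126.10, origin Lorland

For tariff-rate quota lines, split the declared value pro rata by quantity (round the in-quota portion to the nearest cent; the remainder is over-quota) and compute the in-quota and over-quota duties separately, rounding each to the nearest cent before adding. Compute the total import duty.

€8,503.15

Line 1 (W-833, Lorland, 4,502 liters, €340,126.10):
Code W-833 is under a tariff-rate quota (threshold 4,762 liters). Quantity 4,502 liters is within the quota, so the in-quota rate 2.5% applies to the full value.
Duty = €340,126.10 × 2.5% = €8,503.15.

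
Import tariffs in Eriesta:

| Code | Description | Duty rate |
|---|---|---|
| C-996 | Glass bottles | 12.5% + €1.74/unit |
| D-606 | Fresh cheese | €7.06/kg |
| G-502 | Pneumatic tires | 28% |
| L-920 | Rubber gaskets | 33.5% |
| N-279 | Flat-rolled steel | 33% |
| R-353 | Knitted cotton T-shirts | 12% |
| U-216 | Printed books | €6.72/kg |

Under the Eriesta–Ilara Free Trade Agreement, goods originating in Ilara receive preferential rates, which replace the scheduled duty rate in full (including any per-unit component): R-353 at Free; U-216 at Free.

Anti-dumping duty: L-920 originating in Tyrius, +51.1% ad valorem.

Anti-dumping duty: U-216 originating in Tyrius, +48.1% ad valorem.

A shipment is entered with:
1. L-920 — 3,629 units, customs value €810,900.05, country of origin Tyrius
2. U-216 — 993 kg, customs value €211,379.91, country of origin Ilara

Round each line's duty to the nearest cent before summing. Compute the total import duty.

€686,021.44

Line 1 (L-920, Tyrius, 3,629 units, €810,900.05):
Base rate for L-920 is 33.5%.
Additional duty on L-920 from Tyrius: +51.1%. Applied ad valorem rate: 33.5% + 51.1% = 84.6%.
Duty = €810,900.05 × 84.6% = €686,021.44.
Line 2 (U-216, Ilara, 993 kg, €211,379.91):
Base rate for U-216 is €6.72/kg.
Origin Ilara qualifies under the Eriesta–Ilara agreement and U-216 is covered: preferential rate Free applies instead.
The additional-duty order on U-216 targets Tyrius, not Ilara; it does not apply.
Duty = €211,379.91 × 0% = €0.00.
Total = €686,021.44 + €0.00 = €686,021.44.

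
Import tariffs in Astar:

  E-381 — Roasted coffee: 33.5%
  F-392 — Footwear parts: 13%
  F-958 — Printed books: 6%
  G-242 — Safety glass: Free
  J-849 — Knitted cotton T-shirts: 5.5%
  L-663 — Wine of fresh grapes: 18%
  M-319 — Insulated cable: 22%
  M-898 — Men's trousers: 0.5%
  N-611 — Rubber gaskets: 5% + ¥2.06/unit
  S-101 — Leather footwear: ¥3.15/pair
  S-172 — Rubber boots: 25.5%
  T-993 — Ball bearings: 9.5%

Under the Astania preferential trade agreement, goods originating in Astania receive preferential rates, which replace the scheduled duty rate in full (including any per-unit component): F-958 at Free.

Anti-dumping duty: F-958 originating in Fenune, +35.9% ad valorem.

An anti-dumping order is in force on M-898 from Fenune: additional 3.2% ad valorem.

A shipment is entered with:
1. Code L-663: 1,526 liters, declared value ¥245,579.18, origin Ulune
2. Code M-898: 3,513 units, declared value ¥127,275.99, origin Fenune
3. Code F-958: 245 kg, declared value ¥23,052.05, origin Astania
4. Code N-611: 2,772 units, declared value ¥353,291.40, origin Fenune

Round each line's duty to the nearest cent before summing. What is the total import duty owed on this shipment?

¥72,288.35

Line 1 (L-663, Ulune, 1,526 liters, ¥245,579.18):
Base rate for L-663 is 18%.
Duty = ¥245,579.18 × 18% = ¥44,204.25.
Line 2 (M-898, Fenune, 3,513 units, ¥127,275.99):
Base rate for M-898 is 0.5%.
Additional duty on M-898 from Fenune: +3.2%. Applied ad valorem rate: 0.5% + 3.2% = 3.7%.
Duty = ¥127,275.99 × 3.7% = ¥4,709.21.
Line 3 (F-958, Astania, 245 kg, ¥23,052.05):
Base rate for F-958 is 6%.
Origin Astania qualifies under the Astar–Astania agreement and F-958 is covered: preferential rate Free applies instead.
The additional-duty order on F-958 targets Fenune, not Astania; it does not apply.
Duty = ¥23,052.05 × 0% = ¥0.00.
Line 4 (N-611, Fenune, 2,772 units, ¥353,291.40):
Base rate for N-611 is 5% + ¥2.06/unit.
Duty = ¥353,291.40 × 5% + 2,772 × ¥2.06 = ¥23,374.89.
Total = ¥44,204.25 + ¥4,709.21 + ¥0.00 + ¥23,374.89 = ¥72,288.35.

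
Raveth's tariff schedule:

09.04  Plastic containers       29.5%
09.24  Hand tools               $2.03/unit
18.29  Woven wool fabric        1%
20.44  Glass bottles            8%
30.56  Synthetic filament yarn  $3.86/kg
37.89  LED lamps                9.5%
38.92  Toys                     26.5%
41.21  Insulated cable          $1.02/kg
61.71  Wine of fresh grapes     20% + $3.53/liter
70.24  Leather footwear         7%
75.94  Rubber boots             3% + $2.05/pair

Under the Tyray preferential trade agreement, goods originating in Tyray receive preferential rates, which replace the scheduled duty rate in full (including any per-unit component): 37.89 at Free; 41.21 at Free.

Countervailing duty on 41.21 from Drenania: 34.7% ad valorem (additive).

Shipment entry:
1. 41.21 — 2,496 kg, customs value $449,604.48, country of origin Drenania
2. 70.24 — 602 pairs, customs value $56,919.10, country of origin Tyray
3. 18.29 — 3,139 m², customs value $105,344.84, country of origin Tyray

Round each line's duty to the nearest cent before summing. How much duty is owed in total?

Line 1 (41.21, Drenania, 2,496 kg, $449,604.48):
Base rate for 41.21 is $1.02/kg.
41.21 has an FTA preferential rate, but origin Drenania is not Tyray; base rate stands.
Additional duty on 41.21 from Drenania: +34.7% ad valorem. Applied ad valorem rate = 34.7%.
Duty = $449,604.48 × 34.7% + 2,496 × $1.02 = $158,558.67.
Line 2 (70.24, Tyray, 602 pairs, $56,919.10):
Base rate for 70.24 is 7%.
Origin Tyray is the FTA partner but 70.24 is not on the preference list; base rate stands.
Duty = $56,919.10 × 7% = $3,984.34.
Line 3 (18.29, Tyray, 3,139 m², $105,344.84):
Base rate for 18.29 is 1%.
Origin Tyray is the FTA partner but 18.29 is not on the preference list; base rate stands.
Duty = $105,344.84 × 1% = $1,053.45.
Total = $158,558.67 + $3,984.34 + $1,053.45 = $163,596.46.

$163,596.46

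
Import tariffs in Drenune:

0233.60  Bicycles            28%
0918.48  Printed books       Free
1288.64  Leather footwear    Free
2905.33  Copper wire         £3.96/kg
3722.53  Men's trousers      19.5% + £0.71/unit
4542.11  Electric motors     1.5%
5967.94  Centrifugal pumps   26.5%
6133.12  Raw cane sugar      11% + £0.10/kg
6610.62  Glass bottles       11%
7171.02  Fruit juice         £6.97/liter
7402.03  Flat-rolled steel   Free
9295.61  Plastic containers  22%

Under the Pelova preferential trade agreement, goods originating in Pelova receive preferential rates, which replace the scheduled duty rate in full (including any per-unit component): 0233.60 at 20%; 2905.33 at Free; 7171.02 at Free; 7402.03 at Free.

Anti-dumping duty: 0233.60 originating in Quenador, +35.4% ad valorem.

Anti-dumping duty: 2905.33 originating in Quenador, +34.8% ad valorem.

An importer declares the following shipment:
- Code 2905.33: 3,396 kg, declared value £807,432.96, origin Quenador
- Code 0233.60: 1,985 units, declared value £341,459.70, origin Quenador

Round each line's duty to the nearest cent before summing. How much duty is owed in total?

Line 1 (2905.33, Quenador, 3,396 kg, £807,432.96):
Base rate for 2905.33 is £3.96/kg.
2905.33 has an FTA preferential rate, but origin Quenador is not Pelova; base rate stands.
Additional duty on 2905.33 from Quenador: +34.8% ad valorem. Applied ad valorem rate = 34.8%.
Duty = £807,432.96 × 34.8% + 3,396 × £3.96 = £294,434.83.
Line 2 (0233.60, Quenador, 1,985 units, £341,459.70):
Base rate for 0233.60 is 28%.
0233.60 has an FTA preferential rate, but origin Quenador is not Pelova; base rate stands.
Additional duty on 0233.60 from Quenador: +35.4%. Applied ad valorem rate: 28% + 35.4% = 63.4%.
Duty = £341,459.70 × 63.4% = £216,485.45.
Total = £294,434.83 + £216,485.45 = £510,920.28.

£510,920.28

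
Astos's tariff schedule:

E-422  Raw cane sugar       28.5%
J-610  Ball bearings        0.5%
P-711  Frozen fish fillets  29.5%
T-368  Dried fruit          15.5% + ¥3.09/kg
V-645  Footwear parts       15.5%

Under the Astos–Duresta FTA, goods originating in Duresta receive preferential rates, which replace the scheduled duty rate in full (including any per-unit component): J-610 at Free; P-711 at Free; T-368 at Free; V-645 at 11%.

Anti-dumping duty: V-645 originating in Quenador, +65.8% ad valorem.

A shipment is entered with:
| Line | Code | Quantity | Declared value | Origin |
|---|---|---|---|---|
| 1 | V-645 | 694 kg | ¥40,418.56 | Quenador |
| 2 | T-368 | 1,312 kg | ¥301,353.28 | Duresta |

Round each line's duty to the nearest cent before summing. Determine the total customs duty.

Line 1 (V-645, Quenador, 694 kg, ¥40,418.56):
Base rate for V-645 is 15.5%.
V-645 has an FTA preferential rate, but origin Quenador is not Duresta; base rate stands.
Additional duty on V-645 from Quenador: +65.8%. Applied ad valorem rate: 15.5% + 65.8% = 81.3%.
Duty = ¥40,418.56 × 81.3% = ¥32,860.29.
Line 2 (T-368, Duresta, 1,312 kg, ¥301,353.28):
Base rate for T-368 is 15.5% + ¥3.09/kg.
Origin Duresta qualifies under the Astos–Duresta agreement and T-368 is covered: preferential rate Free applies instead.
Duty = ¥301,353.28 × 0% = ¥0.00.
Total = ¥32,860.29 + ¥0.00 = ¥32,860.29.

¥32,860.29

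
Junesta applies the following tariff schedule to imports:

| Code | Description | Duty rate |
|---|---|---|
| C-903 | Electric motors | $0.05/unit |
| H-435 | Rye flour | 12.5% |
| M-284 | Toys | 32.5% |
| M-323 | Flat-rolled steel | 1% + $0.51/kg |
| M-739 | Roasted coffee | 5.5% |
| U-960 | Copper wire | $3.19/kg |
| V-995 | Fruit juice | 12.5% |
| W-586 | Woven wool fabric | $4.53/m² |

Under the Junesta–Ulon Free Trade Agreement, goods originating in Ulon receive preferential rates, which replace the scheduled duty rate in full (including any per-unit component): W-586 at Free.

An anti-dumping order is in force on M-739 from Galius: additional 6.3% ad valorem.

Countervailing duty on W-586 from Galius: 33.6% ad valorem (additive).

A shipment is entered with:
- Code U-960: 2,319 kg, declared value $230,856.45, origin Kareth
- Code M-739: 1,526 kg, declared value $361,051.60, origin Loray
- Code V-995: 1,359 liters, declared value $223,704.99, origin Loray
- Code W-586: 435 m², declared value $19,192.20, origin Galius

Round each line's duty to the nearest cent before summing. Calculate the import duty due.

$63,637.70

Line 1 (U-960, Kareth, 2,319 kg, $230,856.45):
Base rate for U-960 is $3.19/kg.
Duty = 2,319 × $3.19 = $7,397.61.
Line 2 (M-739, Loray, 1,526 kg, $361,051.60):
Base rate for M-739 is 5.5%.
The additional-duty order on M-739 targets Galius, not Loray; it does not apply.
Duty = $361,051.60 × 5.5% = $19,857.84.
Line 3 (V-995, Loray, 1,359 liters, $223,704.99):
Base rate for V-995 is 12.5%.
Duty = $223,704.99 × 12.5% = $27,963.12.
Line 4 (W-586, Galius, 435 m², $19,192.20):
Base rate for W-586 is $4.53/m².
W-586 has an FTA preferential rate, but origin Galius is not Ulon; base rate stands.
Additional duty on W-586 from Galius: +33.6% ad valorem. Applied ad valorem rate = 33.6%.
Duty = $19,192.20 × 33.6% + 435 × $4.53 = $8,419.13.
Total = $7,397.61 + $19,857.84 + $27,963.12 + $8,419.13 = $63,637.70.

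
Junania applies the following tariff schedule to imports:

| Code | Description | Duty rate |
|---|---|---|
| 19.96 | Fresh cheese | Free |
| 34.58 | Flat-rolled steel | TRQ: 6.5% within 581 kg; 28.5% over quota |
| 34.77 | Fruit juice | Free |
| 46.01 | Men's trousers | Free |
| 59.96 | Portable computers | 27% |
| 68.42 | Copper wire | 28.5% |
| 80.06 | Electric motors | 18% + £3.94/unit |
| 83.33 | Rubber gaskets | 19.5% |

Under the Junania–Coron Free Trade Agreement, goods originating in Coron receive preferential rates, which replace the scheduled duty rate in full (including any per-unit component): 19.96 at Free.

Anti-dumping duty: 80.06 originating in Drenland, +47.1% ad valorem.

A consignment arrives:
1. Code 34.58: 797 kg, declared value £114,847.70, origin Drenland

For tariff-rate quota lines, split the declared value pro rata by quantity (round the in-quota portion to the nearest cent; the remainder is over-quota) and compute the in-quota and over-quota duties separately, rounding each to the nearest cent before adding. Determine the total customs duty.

Line 1 (34.58, Drenland, 797 kg, £114,847.70):
Code 34.58 is under a tariff-rate quota (threshold 581 kg). In-quota: 581 kg at 6.5%; over-quota: 216 kg at 28.5%.
Pro-rata value split: in-quota = £114,847.70 × 581/797 = £83,722.10; over-quota = £114,847.70 − £83,722.10 = £31,125.60.
In-quota duty = £83,722.10 × 6.5% = £5,441.94. Over-quota duty = £31,125.60 × 28.5% = £8,870.80.
Line duty = £5,441.94 + £8,870.80 = £14,312.74.

£14,312.74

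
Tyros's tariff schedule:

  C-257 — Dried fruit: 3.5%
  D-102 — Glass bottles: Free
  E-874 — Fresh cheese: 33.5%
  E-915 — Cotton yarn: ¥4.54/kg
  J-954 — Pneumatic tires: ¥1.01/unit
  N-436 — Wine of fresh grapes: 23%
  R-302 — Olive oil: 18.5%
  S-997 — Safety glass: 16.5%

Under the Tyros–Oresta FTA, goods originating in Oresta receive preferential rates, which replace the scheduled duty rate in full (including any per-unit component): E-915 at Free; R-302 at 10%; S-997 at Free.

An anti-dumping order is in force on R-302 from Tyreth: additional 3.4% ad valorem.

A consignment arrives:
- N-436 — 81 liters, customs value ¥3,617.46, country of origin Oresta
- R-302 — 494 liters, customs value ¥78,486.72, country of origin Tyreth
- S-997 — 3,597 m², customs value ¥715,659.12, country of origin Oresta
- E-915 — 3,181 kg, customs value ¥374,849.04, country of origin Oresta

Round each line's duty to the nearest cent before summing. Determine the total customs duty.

¥18,020.61

Line 1 (N-436, Oresta, 81 liters, ¥3,617.46):
Base rate for N-436 is 23%.
Origin Oresta is the FTA partner but N-436 is not on the preference list; base rate stands.
Duty = ¥3,617.46 × 23% = ¥832.02.
Line 2 (R-302, Tyreth, 494 liters, ¥78,486.72):
Base rate for R-302 is 18.5%.
R-302 has an FTA preferential rate, but origin Tyreth is not Oresta; base rate stands.
Additional duty on R-302 from Tyreth: +3.4%. Applied ad valorem rate: 18.5% + 3.4% = 21.9%.
Duty = ¥78,486.72 × 21.9% = ¥17,188.59.
Line 3 (S-997, Oresta, 3,597 m², ¥715,659.12):
Base rate for S-997 is 16.5%.
Origin Oresta qualifies under the Tyros–Oresta agreement and S-997 is covered: preferential rate Free applies instead.
Duty = ¥715,659.12 × 0% = ¥0.00.
Line 4 (E-915, Oresta, 3,181 kg, ¥374,849.04):
Base rate for E-915 is ¥4.54/kg.
Origin Oresta qualifies under the Tyros–Oresta agreement and E-915 is covered: preferential rate Free applies instead.
Duty = ¥374,849.04 × 0% = ¥0.00.
Total = ¥832.02 + ¥17,188.59 + ¥0.00 + ¥0.00 = ¥18,020.61.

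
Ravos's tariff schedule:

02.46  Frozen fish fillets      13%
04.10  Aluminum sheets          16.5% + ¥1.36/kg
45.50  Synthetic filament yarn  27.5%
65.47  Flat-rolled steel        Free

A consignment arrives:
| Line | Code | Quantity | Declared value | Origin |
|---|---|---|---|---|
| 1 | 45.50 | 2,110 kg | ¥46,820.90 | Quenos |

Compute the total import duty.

¥12,875.75

Line 1 (45.50, Quenos, 2,110 kg, ¥46,820.90):
Base rate for 45.50 is 27.5%.
Duty = ¥46,820.90 × 27.5% = ¥12,875.75.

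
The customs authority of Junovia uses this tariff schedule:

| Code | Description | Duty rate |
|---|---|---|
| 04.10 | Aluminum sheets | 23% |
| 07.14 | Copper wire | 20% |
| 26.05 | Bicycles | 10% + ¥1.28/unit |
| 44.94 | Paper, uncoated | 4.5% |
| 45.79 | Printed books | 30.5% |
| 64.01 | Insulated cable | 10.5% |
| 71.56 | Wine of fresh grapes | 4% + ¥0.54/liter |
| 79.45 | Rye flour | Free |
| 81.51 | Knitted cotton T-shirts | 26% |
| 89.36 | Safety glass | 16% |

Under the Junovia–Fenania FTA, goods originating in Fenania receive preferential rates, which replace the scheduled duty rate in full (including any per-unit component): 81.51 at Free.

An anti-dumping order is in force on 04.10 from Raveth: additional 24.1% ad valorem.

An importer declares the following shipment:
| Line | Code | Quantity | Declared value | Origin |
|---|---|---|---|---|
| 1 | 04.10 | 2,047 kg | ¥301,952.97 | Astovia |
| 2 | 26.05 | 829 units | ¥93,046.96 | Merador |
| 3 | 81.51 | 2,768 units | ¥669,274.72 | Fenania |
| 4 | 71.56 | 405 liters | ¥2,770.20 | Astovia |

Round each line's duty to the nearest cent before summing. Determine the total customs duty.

Line 1 (04.10, Astovia, 2,047 kg, ¥301,952.97):
Base rate for 04.10 is 23%.
The additional-duty order on 04.10 targets Raveth, not Astovia; it does not apply.
Duty = ¥301,952.97 × 23% = ¥69,449.18.
Line 2 (26.05, Merador, 829 units, ¥93,046.96):
Base rate for 26.05 is 10% + ¥1.28/unit.
Duty = ¥93,046.96 × 10% + 829 × ¥1.28 = ¥10,365.82.
Line 3 (81.51, Fenania, 2,768 units, ¥669,274.72):
Base rate for 81.51 is 26%.
Origin Fenania qualifies under the Junovia–Fenania agreement and 81.51 is covered: preferential rate Free applies instead.
Duty = ¥669,274.72 × 0% = ¥0.00.
Line 4 (71.56, Astovia, 405 liters, ¥2,770.20):
Base rate for 71.56 is 4% + ¥0.54/liter.
Duty = ¥2,770.20 × 4% + 405 × ¥0.54 = ¥329.51.
Total = ¥69,449.18 + ¥10,365.82 + ¥0.00 + ¥329.51 = ¥80,144.51.

¥80,144.51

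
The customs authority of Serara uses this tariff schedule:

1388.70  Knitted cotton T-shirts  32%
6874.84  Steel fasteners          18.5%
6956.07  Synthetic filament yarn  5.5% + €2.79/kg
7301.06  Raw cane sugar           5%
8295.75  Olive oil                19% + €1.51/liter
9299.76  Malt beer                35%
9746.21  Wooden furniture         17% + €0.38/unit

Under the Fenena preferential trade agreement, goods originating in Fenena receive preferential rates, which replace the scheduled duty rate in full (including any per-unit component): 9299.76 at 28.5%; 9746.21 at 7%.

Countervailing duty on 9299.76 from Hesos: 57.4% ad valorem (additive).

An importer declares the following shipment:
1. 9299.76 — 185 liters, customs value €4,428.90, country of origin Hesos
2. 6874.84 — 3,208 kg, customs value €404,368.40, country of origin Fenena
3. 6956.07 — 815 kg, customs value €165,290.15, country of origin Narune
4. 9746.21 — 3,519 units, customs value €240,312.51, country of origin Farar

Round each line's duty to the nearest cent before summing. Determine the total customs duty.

€132,455.61

Line 1 (9299.76, Hesos, 185 liters, €4,428.90):
Base rate for 9299.76 is 35%.
9299.76 has an FTA preferential rate, but origin Hesos is not Fenena; base rate stands.
Additional duty on 9299.76 from Hesos: +57.4%. Applied ad valorem rate: 35% + 57.4% = 92.4%.
Duty = €4,428.90 × 92.4% = €4,092.30.
Line 2 (6874.84, Fenena, 3,208 kg, €404,368.40):
Base rate for 6874.84 is 18.5%.
Origin Fenena is the FTA partner but 6874.84 is not on the preference list; base rate stands.
Duty = €404,368.40 × 18.5% = €74,808.15.
Line 3 (6956.07, Narune, 815 kg, €165,290.15):
Base rate for 6956.07 is 5.5% + €2.79/kg.
Duty = €165,290.15 × 5.5% + 815 × €2.79 = €11,364.81.
Line 4 (9746.21, Farar, 3,519 units, €240,312.51):
Base rate for 9746.21 is 17% + €0.38/unit.
9746.21 has an FTA preferential rate, but origin Farar is not Fenena; base rate stands.
Duty = €240,312.51 × 17% + 3,519 × €0.38 = €42,190.35.
Total = €4,092.30 + €74,808.15 + €11,364.81 + €42,190.35 = €132,455.61.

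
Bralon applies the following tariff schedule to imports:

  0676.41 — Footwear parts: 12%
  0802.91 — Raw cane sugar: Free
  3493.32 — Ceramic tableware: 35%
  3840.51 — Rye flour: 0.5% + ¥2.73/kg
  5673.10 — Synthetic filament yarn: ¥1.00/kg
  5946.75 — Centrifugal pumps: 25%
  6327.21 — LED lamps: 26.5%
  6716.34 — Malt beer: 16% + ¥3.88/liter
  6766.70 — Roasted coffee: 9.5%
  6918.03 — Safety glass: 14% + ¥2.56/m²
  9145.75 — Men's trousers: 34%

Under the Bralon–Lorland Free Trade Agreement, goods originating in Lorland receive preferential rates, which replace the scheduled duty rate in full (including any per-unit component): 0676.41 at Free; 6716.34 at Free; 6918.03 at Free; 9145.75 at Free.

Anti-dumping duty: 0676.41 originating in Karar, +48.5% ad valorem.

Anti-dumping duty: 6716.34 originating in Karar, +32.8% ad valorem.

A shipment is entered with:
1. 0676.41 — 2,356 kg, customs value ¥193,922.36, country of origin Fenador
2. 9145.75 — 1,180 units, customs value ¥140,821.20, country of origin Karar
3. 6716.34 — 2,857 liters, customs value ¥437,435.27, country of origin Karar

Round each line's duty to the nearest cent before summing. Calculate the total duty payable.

Line 1 (0676.41, Fenador, 2,356 kg, ¥193,922.36):
Base rate for 0676.41 is 12%.
0676.41 has an FTA preferential rate, but origin Fenador is not Lorland; base rate stands.
The additional-duty order on 0676.41 targets Karar, not Fenador; it does not apply.
Duty = ¥193,922.36 × 12% = ¥23,270.68.
Line 2 (9145.75, Karar, 1,180 units, ¥140,821.20):
Base rate for 9145.75 is 34%.
9145.75 has an FTA preferential rate, but origin Karar is not Lorland; base rate stands.
Duty = ¥140,821.20 × 34% = ¥47,879.21.
Line 3 (6716.34, Karar, 2,857 liters, ¥437,435.27):
Base rate for 6716.34 is 16% + ¥3.88/liter.
6716.34 has an FTA preferential rate, but origin Karar is not Lorland; base rate stands.
Additional duty on 6716.34 from Karar: +32.8%. Applied ad valorem rate: 16% + 32.8% = 48.8%.
Duty = ¥437,435.27 × 48.8% + 2,857 × ¥3.88 = ¥224,553.57.
Total = ¥23,270.68 + ¥47,879.21 + ¥224,553.57 = ¥295,703.46.

¥295,703.46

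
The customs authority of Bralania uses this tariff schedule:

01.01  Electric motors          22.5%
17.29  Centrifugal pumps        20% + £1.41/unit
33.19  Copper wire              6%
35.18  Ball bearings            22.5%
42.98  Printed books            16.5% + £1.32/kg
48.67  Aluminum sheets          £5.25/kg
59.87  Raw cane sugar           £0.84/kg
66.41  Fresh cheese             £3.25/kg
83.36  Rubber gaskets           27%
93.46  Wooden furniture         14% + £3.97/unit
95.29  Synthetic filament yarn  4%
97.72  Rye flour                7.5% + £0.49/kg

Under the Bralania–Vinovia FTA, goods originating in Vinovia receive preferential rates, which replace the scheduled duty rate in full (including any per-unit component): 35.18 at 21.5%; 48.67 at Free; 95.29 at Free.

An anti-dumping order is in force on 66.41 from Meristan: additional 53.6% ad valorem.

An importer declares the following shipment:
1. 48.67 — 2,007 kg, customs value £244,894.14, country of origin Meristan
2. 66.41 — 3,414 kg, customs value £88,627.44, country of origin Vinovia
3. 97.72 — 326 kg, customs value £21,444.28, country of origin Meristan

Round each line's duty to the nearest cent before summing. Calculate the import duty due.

Line 1 (48.67, Meristan, 2,007 kg, £244,894.14):
Base rate for 48.67 is £5.25/kg.
48.67 has an FTA preferential rate, but origin Meristan is not Vinovia; base rate stands.
Duty = 2,007 × £5.25 = £10,536.75.
Line 2 (66.41, Vinovia, 3,414 kg, £88,627.44):
Base rate for 66.41 is £3.25/kg.
Origin Vinovia is the FTA partner but 66.41 is not on the preference list; base rate stands.
The additional-duty order on 66.41 targets Meristan, not Vinovia; it does not apply.
Duty = 3,414 × £3.25 = £11,095.50.
Line 3 (97.72, Meristan, 326 kg, £21,444.28):
Base rate for 97.72 is 7.5% + £0.49/kg.
Duty = £21,444.28 × 7.5% + 326 × £0.49 = £1,768.06.
Total = £10,536.75 + £11,095.50 + £1,768.06 = £23,400.31.

£23,400.31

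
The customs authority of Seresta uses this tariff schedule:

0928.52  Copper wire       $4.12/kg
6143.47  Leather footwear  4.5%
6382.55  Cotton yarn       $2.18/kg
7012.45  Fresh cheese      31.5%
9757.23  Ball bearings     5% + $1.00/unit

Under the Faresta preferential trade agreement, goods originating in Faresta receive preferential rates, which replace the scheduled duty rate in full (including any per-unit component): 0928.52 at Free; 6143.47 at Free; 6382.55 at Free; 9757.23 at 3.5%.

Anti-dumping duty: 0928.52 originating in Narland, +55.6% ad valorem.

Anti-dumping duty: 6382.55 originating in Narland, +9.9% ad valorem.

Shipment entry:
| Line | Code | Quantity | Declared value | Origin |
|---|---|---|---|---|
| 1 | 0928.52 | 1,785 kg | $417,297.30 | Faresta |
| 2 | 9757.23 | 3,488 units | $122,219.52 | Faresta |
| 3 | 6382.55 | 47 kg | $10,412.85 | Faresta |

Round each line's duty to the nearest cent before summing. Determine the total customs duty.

$4,277.68

Line 1 (0928.52, Faresta, 1,785 kg, $417,297.30):
Base rate for 0928.52 is $4.12/kg.
Origin Faresta qualifies under the Seresta–Faresta agreement and 0928.52 is covered: preferential rate Free applies instead.
The additional-duty order on 0928.52 targets Narland, not Faresta; it does not apply.
Duty = $417,297.30 × 0% = $0.00.
Line 2 (9757.23, Faresta, 3,488 units, $122,219.52):
Base rate for 9757.23 is 5% + $1.00/unit.
Origin Faresta qualifies under the Seresta–Faresta agreement and 9757.23 is covered: preferential rate 3.5% applies instead.
Duty = $122,219.52 × 3.5% = $4,277.68.
Line 3 (6382.55, Faresta, 47 kg, $10,412.85):
Base rate for 6382.55 is $2.18/kg.
Origin Faresta qualifies under the Seresta–Faresta agreement and 6382.55 is covered: preferential rate Free applies instead.
The additional-duty order on 6382.55 targets Narland, not Faresta; it does not apply.
Duty = $10,412.85 × 0% = $0.00.
Total = $0.00 + $4,277.68 + $0.00 = $4,277.68.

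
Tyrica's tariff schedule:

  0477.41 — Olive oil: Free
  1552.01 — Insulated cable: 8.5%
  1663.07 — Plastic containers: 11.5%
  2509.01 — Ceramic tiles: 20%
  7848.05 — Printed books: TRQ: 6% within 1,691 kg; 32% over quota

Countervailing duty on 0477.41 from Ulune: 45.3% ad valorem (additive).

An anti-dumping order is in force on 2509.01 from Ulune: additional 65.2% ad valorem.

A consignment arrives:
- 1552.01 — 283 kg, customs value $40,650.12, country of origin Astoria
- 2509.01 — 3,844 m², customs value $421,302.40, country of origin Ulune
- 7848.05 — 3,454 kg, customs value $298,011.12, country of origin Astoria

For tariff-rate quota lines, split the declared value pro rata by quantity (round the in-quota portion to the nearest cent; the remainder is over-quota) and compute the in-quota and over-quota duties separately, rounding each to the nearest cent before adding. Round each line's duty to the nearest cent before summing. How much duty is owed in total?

$419,834.59

Line 1 (1552.01, Astoria, 283 kg, $40,650.12):
Base rate for 1552.01 is 8.5%.
Duty = $40,650.12 × 8.5% = $3,455.26.
Line 2 (2509.01, Ulune, 3,844 m², $421,302.40):
Base rate for 2509.01 is 20%.
Additional duty on 2509.01 from Ulune: +65.2%. Applied ad valorem rate: 20% + 65.2% = 85.2%.
Duty = $421,302.40 × 85.2% = $358,949.64.
Line 3 (7848.05, Astoria, 3,454 kg, $298,011.12):
Code 7848.05 is under a tariff-rate quota (threshold 1,691 kg). In-quota: 1,691 kg at 6%; over-quota: 1,763 kg at 32%.
Pro-rata value split: in-quota = $298,011.12 × 1,691/3,454 = $145,899.48; over-quota = $298,011.12 − $145,899.48 = $152,111.64.
In-quota duty = $145,899.48 × 6% = $8,753.97. Over-quota duty = $152,111.64 × 32% = $48,675.72.
Line duty = $8,753.97 + $48,675.72 = $57,429.69.
Total = $3,455.26 + $358,949.64 + $57,429.69 = $419,834.59.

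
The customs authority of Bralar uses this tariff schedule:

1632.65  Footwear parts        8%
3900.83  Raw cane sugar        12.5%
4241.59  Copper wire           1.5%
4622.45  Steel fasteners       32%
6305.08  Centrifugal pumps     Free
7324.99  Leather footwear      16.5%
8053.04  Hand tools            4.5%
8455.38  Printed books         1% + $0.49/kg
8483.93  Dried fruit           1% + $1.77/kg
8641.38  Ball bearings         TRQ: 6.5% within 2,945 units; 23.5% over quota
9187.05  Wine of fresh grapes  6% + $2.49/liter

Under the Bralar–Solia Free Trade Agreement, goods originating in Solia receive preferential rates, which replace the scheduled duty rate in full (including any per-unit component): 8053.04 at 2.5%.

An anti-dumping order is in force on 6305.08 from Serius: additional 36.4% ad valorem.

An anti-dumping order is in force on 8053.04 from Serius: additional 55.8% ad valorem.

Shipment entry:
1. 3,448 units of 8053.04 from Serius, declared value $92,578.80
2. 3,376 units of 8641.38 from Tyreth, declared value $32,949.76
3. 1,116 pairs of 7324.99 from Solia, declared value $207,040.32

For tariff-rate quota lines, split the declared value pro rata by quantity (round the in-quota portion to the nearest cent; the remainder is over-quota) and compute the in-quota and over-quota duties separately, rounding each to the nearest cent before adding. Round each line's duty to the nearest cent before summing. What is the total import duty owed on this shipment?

Line 1 (8053.04, Serius, 3,448 units, $92,578.80):
Base rate for 8053.04 is 4.5%.
8053.04 has an FTA preferential rate, but origin Serius is not Solia; base rate stands.
Additional duty on 8053.04 from Serius: +55.8%. Applied ad valorem rate: 4.5% + 55.8% = 60.3%.
Duty = $92,578.80 × 60.3% = $55,825.02.
Line 2 (8641.38, Tyreth, 3,376 units, $32,949.76):
Code 8641.38 is under a tariff-rate quota (threshold 2,945 units). In-quota: 2,945 units at 6.5%; over-quota: 431 units at 23.5%.
Pro-rata value split: in-quota = $32,949.76 × 2,945/3,376 = $28,743.20; over-quota = $32,949.76 − $28,743.20 = $4,206.56.
In-quota duty = $28,743.20 × 6.5% = $1,868.31. Over-quota duty = $4,206.56 × 23.5% = $988.54.
Line duty = $1,868.31 + $988.54 = $2,856.85.
Line 3 (7324.99, Solia, 1,116 pairs, $207,040.32):
Base rate for 7324.99 is 16.5%.
Origin Solia is the FTA partner but 7324.99 is not on the preference list; base rate stands.
Duty = $207,040.32 × 16.5% = $34,161.65.
Total = $55,825.02 + $2,856.85 + $34,161.65 = $92,843.52.

$92,843.52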